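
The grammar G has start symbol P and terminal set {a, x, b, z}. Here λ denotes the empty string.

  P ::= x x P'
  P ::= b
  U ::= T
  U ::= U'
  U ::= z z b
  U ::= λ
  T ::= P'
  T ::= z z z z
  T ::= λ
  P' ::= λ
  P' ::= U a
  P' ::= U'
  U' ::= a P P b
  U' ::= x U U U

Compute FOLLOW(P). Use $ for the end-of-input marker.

FIRST(P) = {b, x}
FIRST(U') = {a, x}
FIRST(U) = {λ, a, x, z}  (via T, U')
FIRST(P') = {λ, a, x, z}  (via U a, U')
FIRST(T) = {λ, a, x, z}  (via P')
FOLLOW(P) includes $ since P is the start symbol.
FOLLOW(P): in U'::=a P P b (occurrence 1), P is followed by P b with FIRST {b, x}; in U'::=a P P b (occurrence 2), P is followed by b with FIRST {b}. Thus FOLLOW(P) = {$, b, x}.
FOLLOW(U): in P'::=U a, U is followed by a with FIRST {a}; in U'::=x U U U (occurrence 1), U is followed by U U with FIRST {λ, a, x, z}; in U'::=x U U U (occurrence 1), the suffix after U is nullable, so FOLLOW(U) ⊇ FOLLOW(U') = {$, a, b, x, z}; in U'::=x U U U (occurrence 2), U is followed by U with FIRST {λ, a, x, z}; in U'::=x U U U (occurrence 2), the suffix after U is nullable, so FOLLOW(U) ⊇ FOLLOW(U') = {$, a, b, x, z}; in U'::=x U U U (occurrence 3), the suffix after U is empty, so FOLLOW(U) ⊇ FOLLOW(U') = {$, a, b, x, z}. Thus FOLLOW(U) = {$, a, b, x, z}.
FOLLOW(T): in U::=T, the suffix after T is empty, so FOLLOW(T) ⊇ FOLLOW(U) = {$, a, b, x, z}. Thus FOLLOW(T) = {$, a, b, x, z}.
FOLLOW(P'): in P::=x x P', the suffix after P' is empty, so FOLLOW(P') ⊇ FOLLOW(P) = {$, b, x}; in T::=P', the suffix after P' is empty, so FOLLOW(P') ⊇ FOLLOW(T) = {$, a, b, x, z}. Thus FOLLOW(P') = {$, a, b, x, z}.
FOLLOW(U'): in U::=U', the suffix after U' is empty, so FOLLOW(U') ⊇ FOLLOW(U) = {$, a, b, x, z}; in P'::=U', the suffix after U' is empty, so FOLLOW(U') ⊇ FOLLOW(P') = {$, a, b, x, z}. Thus FOLLOW(U') = {$, a, b, x, z}.

{$, b, x}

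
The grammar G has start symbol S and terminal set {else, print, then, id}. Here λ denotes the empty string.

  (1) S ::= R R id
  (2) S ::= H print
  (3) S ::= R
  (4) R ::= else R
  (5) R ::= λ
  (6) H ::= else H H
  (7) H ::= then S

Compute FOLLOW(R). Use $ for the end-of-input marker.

FIRST(R) = {λ, else}
FIRST(H) = {else, then}
FIRST(S) = {λ, else, id, then}  (via R R id, H print, R)
FOLLOW(S) includes $ since S is the start symbol.
FOLLOW(H): in S::=H print, H is followed by print with FIRST {print}; in H::=else H H (occurrence 1), H is followed by H with FIRST {else, then}; in H::=else H H (occurrence 2), the suffix after H is empty (adds nothing new). Thus FOLLOW(H) = {else, print, then}.
FOLLOW(S): in H::=then S, the suffix after S is empty, so FOLLOW(S) ⊇ FOLLOW(H) = {else, print, then}. Thus FOLLOW(S) = {$, else, print, then}.
FOLLOW(R): in S::=R R id (occurrence 1), R is followed by R id with FIRST {else, id}; in S::=R R id (occurrence 2), R is followed by id with FIRST {id}; in S::=R, the suffix after R is empty, so FOLLOW(R) ⊇ FOLLOW(S) = {$, else, print, then}; in R::=else R, the suffix after R is empty (adds nothing new). Thus FOLLOW(R) = {$, else, id, print, then}.

{$, else, id, print, then}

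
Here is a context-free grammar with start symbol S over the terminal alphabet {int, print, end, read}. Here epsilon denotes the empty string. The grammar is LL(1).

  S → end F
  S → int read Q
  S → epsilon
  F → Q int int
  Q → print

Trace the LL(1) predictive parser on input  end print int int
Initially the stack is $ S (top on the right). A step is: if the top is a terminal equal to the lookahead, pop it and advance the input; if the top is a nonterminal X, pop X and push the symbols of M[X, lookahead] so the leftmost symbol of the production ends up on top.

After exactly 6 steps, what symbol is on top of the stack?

int

     Stack            Input                Action
  1  $ S              end print int int $  expand S → end F
  2  $ F end          end print int int $  match end
  3  $ F              print int int $      expand F → Q int int
  4  $ int int Q      print int int $      expand Q → print
  5  $ int int print  print int int $      match print
  6  $ int int        int int $            match int
Stack after step 6: $ int (top = int).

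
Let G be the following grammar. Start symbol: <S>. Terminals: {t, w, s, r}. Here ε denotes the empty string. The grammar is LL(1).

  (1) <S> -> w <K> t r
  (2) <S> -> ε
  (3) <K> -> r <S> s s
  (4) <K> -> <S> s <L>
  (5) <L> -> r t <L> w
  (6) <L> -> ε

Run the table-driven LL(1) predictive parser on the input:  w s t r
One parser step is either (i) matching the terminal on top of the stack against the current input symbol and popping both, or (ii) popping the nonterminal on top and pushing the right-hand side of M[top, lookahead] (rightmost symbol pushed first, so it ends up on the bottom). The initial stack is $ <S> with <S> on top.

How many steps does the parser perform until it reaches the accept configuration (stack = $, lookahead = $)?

step 1: stack=$ <S>  input=w s t r $  — expand <S> -> w <K> t r
step 2: stack=$ r t <K> w  input=w s t r $  — match w
step 3: stack=$ r t <K>  input=s t r $  — expand <K> -> <S> s <L>
step 4: stack=$ r t <L> s <S>  input=s t r $  — expand <S> -> ε
step 5: stack=$ r t <L> s  input=s t r $  — match s
step 6: stack=$ r t <L>  input=t r $  — expand <L> -> ε
step 7: stack=$ r t  input=t r $  — match t
step 8: stack=$ r  input=r $  — match r
Accept reached after 8 steps.

8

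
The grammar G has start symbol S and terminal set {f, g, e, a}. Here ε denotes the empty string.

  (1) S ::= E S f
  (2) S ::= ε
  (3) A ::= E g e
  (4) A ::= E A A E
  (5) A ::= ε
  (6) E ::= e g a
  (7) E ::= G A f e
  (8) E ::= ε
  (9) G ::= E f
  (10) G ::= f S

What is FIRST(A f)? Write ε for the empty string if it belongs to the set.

FIRST(S): from S::=E S f we get {e, f}; from S::=ε we get {ε}. So FIRST(S) = {ε, e, f}.
FIRST(A): from A::=E g e we get {e, f, g}; from A::=E A A E we get {ε, e, f, g}; from A::=ε we get {ε}. So FIRST(A) = {ε, e, f, g}.
FIRST(E): from E::=e g a we get {e}; from E::=G A f e we get {e, f}; from E::=ε we get {ε}. So FIRST(E) = {ε, e, f}.
FIRST(G): from G::=E f we get {e, f}; from G::=f S we get {f}. So FIRST(G) = {e, f}.
FIRST(A f): take FIRST of each symbol in turn, carrying on past any symbol whose FIRST contains ε; result {e, f, g}.

{e, f, g}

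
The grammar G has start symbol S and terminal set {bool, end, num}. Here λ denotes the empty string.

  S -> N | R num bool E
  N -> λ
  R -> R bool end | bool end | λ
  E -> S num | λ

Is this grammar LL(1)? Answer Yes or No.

FIRST(S) = {λ, bool, num}
FIRST(N) = {λ}
FIRST(R) = {λ, bool}
FIRST(E) = {λ, bool, num}
FOLLOW(S) = {$, num}
FOLLOW(N) = {$, num}
FOLLOW(R) = {bool, num}
FOLLOW(E) = {$, num}
Cell M[E, num] receives both E -> S num and E -> λ — the grammar is not LL(1).

No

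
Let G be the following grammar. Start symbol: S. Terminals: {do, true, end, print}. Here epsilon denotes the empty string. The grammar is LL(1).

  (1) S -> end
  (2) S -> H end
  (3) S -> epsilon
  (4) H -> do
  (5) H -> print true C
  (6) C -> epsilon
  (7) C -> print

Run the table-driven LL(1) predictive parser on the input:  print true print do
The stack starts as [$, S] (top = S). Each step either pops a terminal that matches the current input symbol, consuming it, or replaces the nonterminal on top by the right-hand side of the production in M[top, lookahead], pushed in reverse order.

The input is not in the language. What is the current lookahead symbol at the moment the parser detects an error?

step 1: stack=$ S  input=print true print do $  — expand S -> H end
step 2: stack=$ end H  input=print true print do $  — expand H -> print true C
step 3: stack=$ end C true print  input=print true print do $  — match print
step 4: stack=$ end C true  input=true print do $  — match true
step 5: stack=$ end C  input=print do $  — expand C -> print
step 6: stack=$ end print  input=print do $  — match print
step 7: stack=$ end  input=do $  — error: top is terminal end but lookahead is do

do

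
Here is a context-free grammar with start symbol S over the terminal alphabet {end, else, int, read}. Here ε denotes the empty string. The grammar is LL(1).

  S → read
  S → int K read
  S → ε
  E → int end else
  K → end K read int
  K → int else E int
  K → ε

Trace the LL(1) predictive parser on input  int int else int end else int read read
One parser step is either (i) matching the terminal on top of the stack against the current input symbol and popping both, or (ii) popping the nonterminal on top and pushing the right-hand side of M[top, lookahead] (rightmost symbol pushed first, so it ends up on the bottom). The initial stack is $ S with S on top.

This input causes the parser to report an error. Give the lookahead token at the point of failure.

step 1: stack=$ S  input=int int else int end else int read read $  — expand S → int K read
step 2: stack=$ read K int  input=int int else int end else int read read $  — match int
step 3: stack=$ read K  input=int else int end else int read read $  — expand K → int else E int
step 4: stack=$ read int E else int  input=int else int end else int read read $  — match int
step 5: stack=$ read int E else  input=else int end else int read read $  — match else
step 6: stack=$ read int E  input=int end else int read read $  — expand E → int end else
step 7: stack=$ read int else end int  input=int end else int read read $  — match int
step 8: stack=$ read int else end  input=end else int read read $  — match end
step 9: stack=$ read int else  input=else int read read $  — match else
step 10: stack=$ read int  input=int read read $  — match int
step 11: stack=$ read  input=read read $  — match read
step 12: stack=$  input=read $  — error: stack empty but input remains

read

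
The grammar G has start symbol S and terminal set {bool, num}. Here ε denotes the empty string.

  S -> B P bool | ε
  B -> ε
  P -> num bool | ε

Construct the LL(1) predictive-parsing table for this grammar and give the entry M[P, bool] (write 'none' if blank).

P -> ε

FIRST(B): from B->ε we get {ε}. So FIRST(B) = {ε}.
FIRST(P): from P->num bool we get {num}; from P->ε we get {ε}. So FIRST(P) = {ε, num}.
FIRST(S): from S->B P bool we get {bool, num}; from S->ε we get {ε}. So FIRST(S) = {ε, bool, num}.
FOLLOW(S) includes $ since S is the start symbol.
FOLLOW(P): in S->B P bool, P is followed by bool with FIRST {bool}. Thus FOLLOW(P) = {bool}.
For P -> num bool: FIRST(num bool) = {num}, so it goes in M[P, t] for t ∈ {num}.
For P -> ε: FIRST(ε) = {ε}, so it goes in M[P, t] for t ∈ {}; since ε ∈ FIRST, also for every t ∈ FOLLOW(P) = {bool}.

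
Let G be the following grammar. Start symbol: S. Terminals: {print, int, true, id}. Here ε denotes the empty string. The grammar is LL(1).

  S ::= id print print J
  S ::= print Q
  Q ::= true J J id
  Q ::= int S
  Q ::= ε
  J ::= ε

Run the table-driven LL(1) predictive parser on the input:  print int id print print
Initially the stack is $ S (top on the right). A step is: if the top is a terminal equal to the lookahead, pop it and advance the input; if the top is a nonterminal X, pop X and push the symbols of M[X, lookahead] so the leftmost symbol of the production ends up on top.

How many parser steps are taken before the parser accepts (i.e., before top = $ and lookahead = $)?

step 1: stack=$ S  input=print int id print print $  — expand S ::= print Q
step 2: stack=$ Q print  input=print int id print print $  — match print
step 3: stack=$ Q  input=int id print print $  — expand Q ::= int S
step 4: stack=$ S int  input=int id print print $  — match int
step 5: stack=$ S  input=id print print $  — expand S ::= id print print J
step 6: stack=$ J print print id  input=id print print $  — match id
step 7: stack=$ J print print  input=print print $  — match print
step 8: stack=$ J print  input=print $  — match print
step 9: stack=$ J  input=$  — expand J ::= ε
Accept reached after 9 steps.

9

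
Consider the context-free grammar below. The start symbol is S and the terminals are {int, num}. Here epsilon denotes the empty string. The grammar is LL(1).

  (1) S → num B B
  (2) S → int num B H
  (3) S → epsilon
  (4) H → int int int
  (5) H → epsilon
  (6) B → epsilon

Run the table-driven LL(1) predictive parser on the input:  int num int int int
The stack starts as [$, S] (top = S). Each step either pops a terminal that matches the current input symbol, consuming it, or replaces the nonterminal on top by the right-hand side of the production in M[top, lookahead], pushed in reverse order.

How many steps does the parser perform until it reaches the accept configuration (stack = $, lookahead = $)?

     Stack          Input                  Action
  1  $ S            int num int int int $  expand S → int num B H
  2  $ H B num int  int num int int int $  match int
  3  $ H B num      num int int int $      match num
  4  $ H B          int int int $          expand B → epsilon
  5  $ H            int int int $          expand H → int int int
  6  $ int int int  int int int $          match int
  7  $ int int      int int $              match int
  8  $ int          int $                  match int
Accept reached after 8 steps.

8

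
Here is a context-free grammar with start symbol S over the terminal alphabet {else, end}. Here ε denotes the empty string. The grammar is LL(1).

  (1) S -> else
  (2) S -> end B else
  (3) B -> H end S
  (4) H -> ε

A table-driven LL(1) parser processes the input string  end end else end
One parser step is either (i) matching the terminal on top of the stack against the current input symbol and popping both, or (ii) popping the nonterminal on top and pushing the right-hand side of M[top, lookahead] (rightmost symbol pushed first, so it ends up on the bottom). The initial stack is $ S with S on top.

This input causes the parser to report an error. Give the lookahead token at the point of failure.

step 1: stack=$ S  input=end end else end $  — expand S -> end B else
step 2: stack=$ else B end  input=end end else end $  — match end
step 3: stack=$ else B  input=end else end $  — expand B -> H end S
step 4: stack=$ else S end H  input=end else end $  — expand H -> ε
step 5: stack=$ else S end  input=end else end $  — match end
step 6: stack=$ else S  input=else end $  — expand S -> else
step 7: stack=$ else else  input=else end $  — match else
step 8: stack=$ else  input=end $  — error: top is terminal else but lookahead is end

end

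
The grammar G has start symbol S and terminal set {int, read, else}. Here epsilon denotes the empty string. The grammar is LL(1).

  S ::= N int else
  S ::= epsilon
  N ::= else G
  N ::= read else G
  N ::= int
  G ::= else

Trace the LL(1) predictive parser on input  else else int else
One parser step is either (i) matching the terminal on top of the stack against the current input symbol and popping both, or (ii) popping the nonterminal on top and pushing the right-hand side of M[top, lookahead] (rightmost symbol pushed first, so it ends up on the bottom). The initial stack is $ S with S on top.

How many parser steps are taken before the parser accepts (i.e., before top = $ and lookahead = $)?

7

step 1: stack=$ S  input=else else int else $  — expand S ::= N int else
step 2: stack=$ else int N  input=else else int else $  — expand N ::= else G
step 3: stack=$ else int G else  input=else else int else $  — match else
step 4: stack=$ else int G  input=else int else $  — expand G ::= else
step 5: stack=$ else int else  input=else int else $  — match else
step 6: stack=$ else int  input=int else $  — match int
step 7: stack=$ else  input=else $  — match else
Accept reached after 7 steps.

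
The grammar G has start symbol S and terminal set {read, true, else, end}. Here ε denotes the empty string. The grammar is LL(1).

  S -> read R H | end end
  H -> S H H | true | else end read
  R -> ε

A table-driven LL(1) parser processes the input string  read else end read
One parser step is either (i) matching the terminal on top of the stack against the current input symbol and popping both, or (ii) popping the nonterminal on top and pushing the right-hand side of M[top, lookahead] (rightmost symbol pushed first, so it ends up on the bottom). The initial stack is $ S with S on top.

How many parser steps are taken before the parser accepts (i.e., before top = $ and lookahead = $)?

7

step 1: stack=$ S  input=read else end read $  — expand S -> read R H
step 2: stack=$ H R read  input=read else end read $  — match read
step 3: stack=$ H R  input=else end read $  — expand R -> ε
step 4: stack=$ H  input=else end read $  — expand H -> else end read
step 5: stack=$ read end else  input=else end read $  — match else
step 6: stack=$ read end  input=end read $  — match end
step 7: stack=$ read  input=read $  — match read
Accept reached after 7 steps.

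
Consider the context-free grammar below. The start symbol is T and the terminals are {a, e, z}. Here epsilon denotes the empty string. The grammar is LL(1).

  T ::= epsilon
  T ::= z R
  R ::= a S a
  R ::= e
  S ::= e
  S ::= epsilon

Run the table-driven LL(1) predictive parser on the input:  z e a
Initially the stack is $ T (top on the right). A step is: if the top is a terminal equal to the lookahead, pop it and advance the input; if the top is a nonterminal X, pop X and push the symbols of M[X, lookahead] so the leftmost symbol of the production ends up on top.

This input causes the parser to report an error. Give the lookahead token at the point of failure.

a

step 1: stack=$ T  input=z e a $  — expand T ::= z R
step 2: stack=$ R z  input=z e a $  — match z
step 3: stack=$ R  input=e a $  — expand R ::= e
step 4: stack=$ e  input=e a $  — match e
step 5: stack=$  input=a $  — error: stack empty but input remains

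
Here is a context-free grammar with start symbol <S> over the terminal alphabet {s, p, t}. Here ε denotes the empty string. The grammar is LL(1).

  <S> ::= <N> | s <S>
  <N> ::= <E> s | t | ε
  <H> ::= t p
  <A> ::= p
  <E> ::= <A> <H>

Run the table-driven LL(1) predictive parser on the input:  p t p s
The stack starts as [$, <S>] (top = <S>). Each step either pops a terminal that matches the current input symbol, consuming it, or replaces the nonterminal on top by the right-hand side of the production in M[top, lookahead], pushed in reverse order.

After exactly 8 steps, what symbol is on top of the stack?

s

step 1: stack=$ <S>  input=p t p s $  — expand <S> ::= <N>
step 2: stack=$ <N>  input=p t p s $  — expand <N> ::= <E> s
step 3: stack=$ s <E>  input=p t p s $  — expand <E> ::= <A> <H>
step 4: stack=$ s <H> <A>  input=p t p s $  — expand <A> ::= p
step 5: stack=$ s <H> p  input=p t p s $  — match p
step 6: stack=$ s <H>  input=t p s $  — expand <H> ::= t p
step 7: stack=$ s p t  input=t p s $  — match t
step 8: stack=$ s p  input=p s $  — match p
Stack after step 8: $ s (top = s).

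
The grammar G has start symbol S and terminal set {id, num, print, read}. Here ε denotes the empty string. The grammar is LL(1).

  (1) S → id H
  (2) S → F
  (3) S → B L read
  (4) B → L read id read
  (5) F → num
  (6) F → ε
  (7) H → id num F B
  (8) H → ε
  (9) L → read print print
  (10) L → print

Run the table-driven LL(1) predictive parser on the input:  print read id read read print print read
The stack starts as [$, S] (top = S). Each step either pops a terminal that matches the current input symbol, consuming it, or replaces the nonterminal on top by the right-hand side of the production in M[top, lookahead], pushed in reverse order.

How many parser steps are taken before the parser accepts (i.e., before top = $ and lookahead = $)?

12

step 1: stack=$ S  input=print read id read read print print read $  — expand S → B L read
step 2: stack=$ read L B  input=print read id read read print print read $  — expand B → L read id read
step 3: stack=$ read L read id read L  input=print read id read read print print read $  — expand L → print
step 4: stack=$ read L read id read print  input=print read id read read print print read $  — match print
step 5: stack=$ read L read id read  input=read id read read print print read $  — match read
step 6: stack=$ read L read id  input=id read read print print read $  — match id
step 7: stack=$ read L read  input=read read print print read $  — match read
step 8: stack=$ read L  input=read print print read $  — expand L → read print print
step 9: stack=$ read print print read  input=read print print read $  — match read
step 10: stack=$ read print print  input=print print read $  — match print
step 11: stack=$ read print  input=print read $  — match print
step 12: stack=$ read  input=read $  — match read
Accept reached after 12 steps.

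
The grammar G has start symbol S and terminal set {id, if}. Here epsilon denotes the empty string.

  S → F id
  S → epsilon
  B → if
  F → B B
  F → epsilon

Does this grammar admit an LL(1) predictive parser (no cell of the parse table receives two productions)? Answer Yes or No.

Yes

FIRST(S) = {epsilon, id, if}
FIRST(B) = {if}
FIRST(F) = {epsilon, if}
FOLLOW(S) = {$}
FOLLOW(B) = {id, if}
FOLLOW(F) = {id}
Each cell of M receives at most one production.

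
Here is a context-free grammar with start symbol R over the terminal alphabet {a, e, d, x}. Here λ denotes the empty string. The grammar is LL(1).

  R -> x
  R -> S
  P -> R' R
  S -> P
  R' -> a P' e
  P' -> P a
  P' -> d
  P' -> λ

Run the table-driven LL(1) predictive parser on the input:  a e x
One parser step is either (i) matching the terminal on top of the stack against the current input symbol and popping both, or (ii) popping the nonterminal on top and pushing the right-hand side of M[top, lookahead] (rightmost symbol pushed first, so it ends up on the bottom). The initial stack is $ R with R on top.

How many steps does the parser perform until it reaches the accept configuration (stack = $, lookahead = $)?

9

     Stack       Input    Action
  1  $ R         a e x $  expand R -> S
  2  $ S         a e x $  expand S -> P
  3  $ P         a e x $  expand P -> R' R
  4  $ R R'      a e x $  expand R' -> a P' e
  5  $ R e P' a  a e x $  match a
  6  $ R e P'    e x $    expand P' -> λ
  7  $ R e       e x $    match e
  8  $ R         x $      expand R -> x
  9  $ x         x $      match x
Accept reached after 9 steps.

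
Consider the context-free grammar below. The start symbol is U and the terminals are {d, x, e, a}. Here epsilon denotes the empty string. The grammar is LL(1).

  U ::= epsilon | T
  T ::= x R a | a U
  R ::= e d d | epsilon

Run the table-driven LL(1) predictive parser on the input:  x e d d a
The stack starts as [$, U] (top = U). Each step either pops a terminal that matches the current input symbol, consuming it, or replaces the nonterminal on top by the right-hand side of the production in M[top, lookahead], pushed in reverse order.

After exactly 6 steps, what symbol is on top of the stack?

step 1: stack=$ U  input=x e d d a $  — expand U ::= T
step 2: stack=$ T  input=x e d d a $  — expand T ::= x R a
step 3: stack=$ a R x  input=x e d d a $  — match x
step 4: stack=$ a R  input=e d d a $  — expand R ::= e d d
step 5: stack=$ a d d e  input=e d d a $  — match e
step 6: stack=$ a d d  input=d d a $  — match d
Stack after step 6: $ a d (top = d).

d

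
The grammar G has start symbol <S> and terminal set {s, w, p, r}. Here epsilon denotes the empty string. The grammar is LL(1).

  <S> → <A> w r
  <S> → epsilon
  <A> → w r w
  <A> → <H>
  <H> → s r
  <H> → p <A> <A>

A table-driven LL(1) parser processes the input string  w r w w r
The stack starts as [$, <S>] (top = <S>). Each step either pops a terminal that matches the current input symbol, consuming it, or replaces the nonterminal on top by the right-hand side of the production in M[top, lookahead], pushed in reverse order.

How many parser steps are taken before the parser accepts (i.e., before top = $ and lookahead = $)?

step 1: stack=$ <S>  input=w r w w r $  — expand <S> → <A> w r
step 2: stack=$ r w <A>  input=w r w w r $  — expand <A> → w r w
step 3: stack=$ r w w r w  input=w r w w r $  — match w
step 4: stack=$ r w w r  input=r w w r $  — match r
step 5: stack=$ r w w  input=w w r $  — match w
step 6: stack=$ r w  input=w r $  — match w
step 7: stack=$ r  input=r $  — match r
Accept reached after 7 steps.

7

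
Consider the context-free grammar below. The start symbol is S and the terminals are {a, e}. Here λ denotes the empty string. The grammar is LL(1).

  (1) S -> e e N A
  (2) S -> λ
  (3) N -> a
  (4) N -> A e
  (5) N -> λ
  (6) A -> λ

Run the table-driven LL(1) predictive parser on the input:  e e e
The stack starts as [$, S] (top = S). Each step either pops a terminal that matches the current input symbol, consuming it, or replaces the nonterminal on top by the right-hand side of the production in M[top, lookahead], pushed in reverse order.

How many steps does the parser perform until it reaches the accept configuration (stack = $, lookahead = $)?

7

step 1: stack=$ S  input=e e e $  — expand S -> e e N A
step 2: stack=$ A N e e  input=e e e $  — match e
step 3: stack=$ A N e  input=e e $  — match e
step 4: stack=$ A N  input=e $  — expand N -> A e
step 5: stack=$ A e A  input=e $  — expand A -> λ
step 6: stack=$ A e  input=e $  — match e
step 7: stack=$ A  input=$  — expand A -> λ
Accept reached after 7 steps.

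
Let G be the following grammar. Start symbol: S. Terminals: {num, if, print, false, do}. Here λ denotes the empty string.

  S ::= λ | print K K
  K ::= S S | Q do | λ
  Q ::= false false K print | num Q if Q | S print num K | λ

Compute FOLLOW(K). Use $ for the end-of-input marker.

FIRST(S) = {λ, print}
FIRST(Q) = {λ, false, num, print}  (via S print num K)
FIRST(K) = {λ, do, false, num, print}  (via S S, Q do)
FOLLOW(S) includes $ since S is the start symbol.
FOLLOW(Q): in K::=Q do, Q is followed by do with FIRST {do}; in Q::=num Q if Q (occurrence 1), Q is followed by if Q with FIRST {if}; in Q::=num Q if Q (occurrence 2), the suffix after Q is empty (adds nothing new). Thus FOLLOW(Q) = {do, if}.
FOLLOW(S): in K::=S S (occurrence 1), S is followed by S with FIRST {λ, print}; in K::=S S (occurrence 1), the suffix after S is nullable, so FOLLOW(S) ⊇ FOLLOW(K) = {$, do, false, if, num, print}; in K::=S S (occurrence 2), the suffix after S is empty, so FOLLOW(S) ⊇ FOLLOW(K) = {$, do, false, if, num, print}; in Q::=S print num K, S is followed by print num K with FIRST {print}. Thus FOLLOW(S) = {$, do, false, if, num, print}.
FOLLOW(K): in S::=print K K (occurrence 1), K is followed by K with FIRST {λ, do, false, num, print}; in S::=print K K (occurrence 1), the suffix after K is nullable, so FOLLOW(K) ⊇ FOLLOW(S) = {$, do, false, if, num, print}; in S::=print K K (occurrence 2), the suffix after K is empty, so FOLLOW(K) ⊇ FOLLOW(S) = {$, do, false, if, num, print}; in Q::=false false K print, K is followed by print with FIRST {print}; in Q::=S print num K, the suffix after K is empty, so FOLLOW(K) ⊇ FOLLOW(Q) = {do, if}. Thus FOLLOW(K) = {$, do, false, if, num, print}.

{$, do, false, if, num, print}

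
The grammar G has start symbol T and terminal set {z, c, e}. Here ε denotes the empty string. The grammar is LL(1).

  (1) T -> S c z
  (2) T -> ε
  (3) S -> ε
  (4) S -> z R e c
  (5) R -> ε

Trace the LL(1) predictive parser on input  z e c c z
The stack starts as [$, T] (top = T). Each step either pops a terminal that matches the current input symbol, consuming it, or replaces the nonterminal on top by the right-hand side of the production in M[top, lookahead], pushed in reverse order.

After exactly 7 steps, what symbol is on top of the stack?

z

     Stack          Input        Action
  1  $ T            z e c c z $  expand T -> S c z
  2  $ z c S        z e c c z $  expand S -> z R e c
  3  $ z c c e R z  z e c c z $  match z
  4  $ z c c e R    e c c z $    expand R -> ε
  5  $ z c c e      e c c z $    match e
  6  $ z c c        c c z $      match c
  7  $ z c          c z $        match c
Stack after step 7: $ z (top = z).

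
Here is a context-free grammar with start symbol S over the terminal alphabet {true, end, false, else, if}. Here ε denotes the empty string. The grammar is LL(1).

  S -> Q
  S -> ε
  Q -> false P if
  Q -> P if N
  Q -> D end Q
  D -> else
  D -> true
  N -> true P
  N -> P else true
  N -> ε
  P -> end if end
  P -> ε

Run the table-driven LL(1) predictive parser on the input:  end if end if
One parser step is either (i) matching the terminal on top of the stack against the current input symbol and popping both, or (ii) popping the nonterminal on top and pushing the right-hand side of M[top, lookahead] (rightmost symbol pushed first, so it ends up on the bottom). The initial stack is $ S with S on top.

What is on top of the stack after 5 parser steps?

     Stack              Input            Action
  1  $ S                end if end if $  expand S -> Q
  2  $ Q                end if end if $  expand Q -> P if N
  3  $ N if P           end if end if $  expand P -> end if end
  4  $ N if end if end  end if end if $  match end
  5  $ N if end if      if end if $      match if
Stack after step 5: $ N if end (top = end).

end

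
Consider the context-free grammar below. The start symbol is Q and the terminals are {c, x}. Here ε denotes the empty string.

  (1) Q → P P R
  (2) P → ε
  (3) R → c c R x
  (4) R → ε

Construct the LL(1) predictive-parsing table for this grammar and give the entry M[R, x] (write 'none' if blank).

FIRST(P) = {ε}
FIRST(R) = {ε, c}
FIRST(Q) = {ε, c}  (via P P R)
FOLLOW(Q) includes $ since Q is the start symbol.
FOLLOW(Q): Q appears on no right-hand side. Thus FOLLOW(Q) = {$}.
FOLLOW(R): in Q→P P R, the suffix after R is empty, so FOLLOW(R) ⊇ FOLLOW(Q) = {$}; in R→c c R x, R is followed by x with FIRST {x}. Thus FOLLOW(R) = {$, x}.
For R → c c R x: FIRST(c c R x) = {c}, so it goes in M[R, t] for t ∈ {c}.
For R → ε: FIRST(ε) = {ε}, so it goes in M[R, t] for t ∈ {}; since ε ∈ FIRST, also for every t ∈ FOLLOW(R) = {$, x}.

R → ε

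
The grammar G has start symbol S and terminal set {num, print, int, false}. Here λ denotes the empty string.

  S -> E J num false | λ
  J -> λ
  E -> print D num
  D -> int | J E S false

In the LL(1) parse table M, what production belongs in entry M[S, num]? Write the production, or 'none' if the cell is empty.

FIRST(J) = {λ}
FIRST(E) = {print}
FIRST(S) = {λ, print}  (via E J num false)
FIRST(D) = {int, print}  (via J E S false)
FOLLOW(S) includes $ since S is the start symbol.
FOLLOW(S): in D->J E S false, S is followed by false with FIRST {false}. Thus FOLLOW(S) = {$, false}.
For S -> E J num false: FIRST(E J num false) = {print}, so it goes in M[S, t] for t ∈ {print}.
For S -> λ: FIRST(λ) = {λ}, so it goes in M[S, t] for t ∈ {}; since λ ∈ FIRST, also for every t ∈ FOLLOW(S) = {$, false}.
None of these place a production in M[S, num].

none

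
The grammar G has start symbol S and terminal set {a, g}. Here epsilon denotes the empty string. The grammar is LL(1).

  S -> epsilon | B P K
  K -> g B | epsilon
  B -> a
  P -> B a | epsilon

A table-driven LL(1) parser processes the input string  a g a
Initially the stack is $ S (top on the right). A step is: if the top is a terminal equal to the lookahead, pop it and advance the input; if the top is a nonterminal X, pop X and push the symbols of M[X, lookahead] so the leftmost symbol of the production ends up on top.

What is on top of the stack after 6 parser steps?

     Stack    Input    Action
  1  $ S      a g a $  expand S -> B P K
  2  $ K P B  a g a $  expand B -> a
  3  $ K P a  a g a $  match a
  4  $ K P    g a $    expand P -> epsilon
  5  $ K      g a $    expand K -> g B
  6  $ B g    g a $    match g
Stack after step 6: $ B (top = B).

B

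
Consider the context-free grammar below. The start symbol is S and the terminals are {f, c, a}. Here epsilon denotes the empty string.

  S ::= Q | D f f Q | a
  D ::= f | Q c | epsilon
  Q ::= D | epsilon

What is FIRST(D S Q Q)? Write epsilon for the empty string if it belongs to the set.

{epsilon, a, c, f}

FIRST(S): from S::=Q we get {epsilon, c, f}; from S::=D f f Q we get {c, f}; from S::=a we get {a}. So FIRST(S) = {epsilon, a, c, f}.
FIRST(D): from D::=f we get {f}; from D::=Q c we get {c, f}; from D::=epsilon we get {epsilon}. So FIRST(D) = {epsilon, c, f}.
FIRST(Q): from Q::=D we get {epsilon, c, f}; from Q::=epsilon we get {epsilon}. So FIRST(Q) = {epsilon, c, f}.
FIRST(D S Q Q): take FIRST of each symbol in turn, carrying on past any symbol whose FIRST contains epsilon; result {epsilon, a, c, f}.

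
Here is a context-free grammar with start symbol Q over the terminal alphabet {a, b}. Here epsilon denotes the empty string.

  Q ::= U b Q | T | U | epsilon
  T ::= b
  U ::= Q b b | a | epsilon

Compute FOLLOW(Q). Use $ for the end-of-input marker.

{$, b}

FIRST(T) = {b}
FIRST(Q) = {epsilon, a, b}  (via U b Q, T, U)
FIRST(U) = {epsilon, a, b}  (via Q b b)
FOLLOW(Q) includes $ since Q is the start symbol.
FOLLOW(Q): in Q::=U b Q, the suffix after Q is empty (adds nothing new); in U::=Q b b, Q is followed by b b with FIRST {b}. Thus FOLLOW(Q) = {$, b}.
FOLLOW(T): in Q::=T, the suffix after T is empty, so FOLLOW(T) ⊇ FOLLOW(Q) = {$, b}. Thus FOLLOW(T) = {$, b}.
FOLLOW(U): in Q::=U b Q, U is followed by b Q with FIRST {b}; in Q::=U, the suffix after U is empty, so FOLLOW(U) ⊇ FOLLOW(Q) = {$, b}. Thus FOLLOW(U) = {$, b}.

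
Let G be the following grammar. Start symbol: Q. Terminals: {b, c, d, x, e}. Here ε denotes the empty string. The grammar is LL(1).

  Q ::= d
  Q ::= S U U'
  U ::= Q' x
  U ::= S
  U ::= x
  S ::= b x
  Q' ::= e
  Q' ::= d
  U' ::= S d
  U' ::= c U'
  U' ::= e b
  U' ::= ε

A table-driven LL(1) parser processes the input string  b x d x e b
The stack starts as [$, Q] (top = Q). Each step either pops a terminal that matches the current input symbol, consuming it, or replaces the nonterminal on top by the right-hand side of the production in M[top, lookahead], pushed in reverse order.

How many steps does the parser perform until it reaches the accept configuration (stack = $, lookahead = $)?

step 1: stack=$ Q  input=b x d x e b $  — expand Q ::= S U U'
step 2: stack=$ U' U S  input=b x d x e b $  — expand S ::= b x
step 3: stack=$ U' U x b  input=b x d x e b $  — match b
step 4: stack=$ U' U x  input=x d x e b $  — match x
step 5: stack=$ U' U  input=d x e b $  — expand U ::= Q' x
step 6: stack=$ U' x Q'  input=d x e b $  — expand Q' ::= d
step 7: stack=$ U' x d  input=d x e b $  — match d
step 8: stack=$ U' x  input=x e b $  — match x
step 9: stack=$ U'  input=e b $  — expand U' ::= e b
step 10: stack=$ b e  input=e b $  — match e
step 11: stack=$ b  input=b $  — match b
Accept reached after 11 steps.

11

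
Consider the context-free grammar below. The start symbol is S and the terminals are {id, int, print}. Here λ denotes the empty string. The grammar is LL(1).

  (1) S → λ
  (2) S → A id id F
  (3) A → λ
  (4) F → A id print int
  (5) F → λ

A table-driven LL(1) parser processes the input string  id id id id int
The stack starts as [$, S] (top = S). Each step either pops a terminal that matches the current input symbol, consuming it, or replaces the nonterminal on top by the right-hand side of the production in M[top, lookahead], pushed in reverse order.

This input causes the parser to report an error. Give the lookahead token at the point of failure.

     Stack             Input              Action
  1  $ S               id id id id int $  expand S → A id id F
  2  $ F id id A       id id id id int $  expand A → λ
  3  $ F id id         id id id id int $  match id
  4  $ F id            id id id int $     match id
  5  $ F               id id int $        expand F → A id print int
  6  $ int print id A  id id int $        expand A → λ
  7  $ int print id    id id int $        match id
  8  $ int print       id int $           error: top is terminal print but lookahead is id

id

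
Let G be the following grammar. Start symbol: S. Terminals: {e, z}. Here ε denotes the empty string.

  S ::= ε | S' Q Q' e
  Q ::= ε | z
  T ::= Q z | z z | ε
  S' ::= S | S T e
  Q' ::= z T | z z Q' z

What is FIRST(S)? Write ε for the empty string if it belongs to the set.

FIRST(Q): from Q::=ε we get {ε}; from Q::=z we get {z}. So FIRST(Q) = {ε, z}.
FIRST(Q'): from Q'::=z T we get {z}; from Q'::=z z Q' z we get {z}. So FIRST(Q') = {z}.
FIRST(T): from T::=Q z we get {z}; from T::=z z we get {z}; from T::=ε we get {ε}. So FIRST(T) = {ε, z}.
FIRST(S): from S::=ε we get {ε}; from S::=S' Q Q' e we get {e, z}. So FIRST(S) = {ε, e, z}.
FIRST(S'): from S'::=S we get {ε, e, z}; from S'::=S T e we get {e, z}. So FIRST(S') = {ε, e, z}.

{ε, e, z}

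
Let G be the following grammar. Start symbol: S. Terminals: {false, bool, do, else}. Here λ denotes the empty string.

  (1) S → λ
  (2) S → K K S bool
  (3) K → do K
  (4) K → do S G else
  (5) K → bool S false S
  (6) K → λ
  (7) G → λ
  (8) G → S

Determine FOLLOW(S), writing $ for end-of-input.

{$, bool, do, else, false}

FIRST(K): from K→do K we get {do}; from K→do S G else we get {do}; from K→bool S false S we get {bool}; from K→λ we get {λ}. So FIRST(K) = {λ, bool, do}.
FIRST(S): from S→λ we get {λ}; from S→K K S bool we get {bool, do}. So FIRST(S) = {λ, bool, do}.
FIRST(G): from G→λ we get {λ}; from G→S we get {λ, bool, do}. So FIRST(G) = {λ, bool, do}.
FOLLOW(S) includes $ since S is the start symbol.
FOLLOW(K): in S→K K S bool (occurrence 1), K is followed by K S bool with FIRST {bool, do}; in S→K K S bool (occurrence 2), K is followed by S bool with FIRST {bool, do}; in K→do K, the suffix after K is empty (adds nothing new). Thus FOLLOW(K) = {bool, do}.
FOLLOW(G): in K→do S G else, G is followed by else with FIRST {else}. Thus FOLLOW(G) = {else}.
FOLLOW(S): in S→K K S bool, S is followed by bool with FIRST {bool}; in K→do S G else, S is followed by G else with FIRST {bool, do, else}; in K→bool S false S (occurrence 1), S is followed by false S with FIRST {false}; in K→bool S false S (occurrence 2), the suffix after S is empty, so FOLLOW(S) ⊇ FOLLOW(K) = {bool, do}; in G→S, the suffix after S is empty, so FOLLOW(S) ⊇ FOLLOW(G) = {else}. Thus FOLLOW(S) = {$, bool, do, else, false}.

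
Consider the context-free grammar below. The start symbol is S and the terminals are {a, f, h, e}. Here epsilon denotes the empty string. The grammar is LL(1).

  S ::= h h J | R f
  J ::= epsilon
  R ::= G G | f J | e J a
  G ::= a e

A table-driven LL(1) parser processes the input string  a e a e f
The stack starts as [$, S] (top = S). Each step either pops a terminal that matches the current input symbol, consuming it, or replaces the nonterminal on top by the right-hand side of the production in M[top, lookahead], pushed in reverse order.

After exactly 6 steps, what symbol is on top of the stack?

     Stack      Input        Action
  1  $ S        a e a e f $  expand S ::= R f
  2  $ f R      a e a e f $  expand R ::= G G
  3  $ f G G    a e a e f $  expand G ::= a e
  4  $ f G e a  a e a e f $  match a
  5  $ f G e    e a e f $    match e
  6  $ f G      a e f $      expand G ::= a e
Stack after step 6: $ f e a (top = a).

a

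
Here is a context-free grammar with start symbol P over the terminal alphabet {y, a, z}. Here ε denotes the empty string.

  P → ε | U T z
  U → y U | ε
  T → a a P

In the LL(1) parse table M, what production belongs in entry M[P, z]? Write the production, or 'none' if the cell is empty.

P → ε

FIRST(U) = {ε, y}
FIRST(T) = {a}
FIRST(P) = {ε, a, y}  (via U T z)
FOLLOW(P) includes $ since P is the start symbol.
FOLLOW(T): in P→U T z, T is followed by z with FIRST {z}. Thus FOLLOW(T) = {z}.
FOLLOW(P): in T→a a P, the suffix after P is empty, so FOLLOW(P) ⊇ FOLLOW(T) = {z}. Thus FOLLOW(P) = {$, z}.
For P → ε: FIRST(ε) = {ε}, so it goes in M[P, t] for t ∈ {}; since ε ∈ FIRST, also for every t ∈ FOLLOW(P) = {$, z}.
For P → U T z: FIRST(U T z) = {a, y}, so it goes in M[P, t] for t ∈ {a, y}.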